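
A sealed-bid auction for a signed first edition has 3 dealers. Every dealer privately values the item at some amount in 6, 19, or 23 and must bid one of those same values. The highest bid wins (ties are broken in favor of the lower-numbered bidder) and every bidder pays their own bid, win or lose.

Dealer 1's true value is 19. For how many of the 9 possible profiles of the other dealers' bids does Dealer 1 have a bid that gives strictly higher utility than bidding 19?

Others bid (6, 6): truth gives 0; bid 6 gives 13 > 0. Violating.
Others bid (6, 23): truth gives -19; bid 23 gives -4 > -19. Violating.
Others bid (19, 23): truth gives -19; bid 23 gives -4 > -19. Violating.
Others bid (23, 6): truth gives -19; bid 23 gives -4 > -19. Violating.
Others bid (6, 19): truth gives 0; no alternative beats it.
Others bid (19, 6): truth gives 0; no alternative beats it.
(Checking all 9 profiles: 6 have a profitable deviation, 3 do not.)

6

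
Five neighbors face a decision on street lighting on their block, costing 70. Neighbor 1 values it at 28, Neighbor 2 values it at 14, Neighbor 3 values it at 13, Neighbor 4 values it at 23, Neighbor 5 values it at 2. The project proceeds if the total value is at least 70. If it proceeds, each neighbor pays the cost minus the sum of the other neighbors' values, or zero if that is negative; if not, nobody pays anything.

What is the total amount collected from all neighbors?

Total value 80 ≥ cost 70, so it is built.
Neighbor 1: others sum to 52; max(0, 70 - 52) = 18.
Neighbor 2: others sum to 66; max(0, 70 - 66) = 4.
Neighbor 3: others sum to 67; max(0, 70 - 67) = 3.
Neighbor 4: others sum to 57; max(0, 70 - 57) = 13.
Neighbor 5: others sum to 78; max(0, 70 - 78) = 0.
Total collected = 18 + 4 + 3 + 13 + 0 = 38.

38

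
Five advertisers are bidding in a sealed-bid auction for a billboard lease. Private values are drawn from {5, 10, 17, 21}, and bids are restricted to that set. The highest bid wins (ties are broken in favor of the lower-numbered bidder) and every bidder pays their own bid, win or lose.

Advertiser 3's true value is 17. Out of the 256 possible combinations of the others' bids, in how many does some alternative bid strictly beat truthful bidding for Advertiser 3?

Others bid (5, 5, 5, 5): truth gives 0; bid 10 gives 7 > 0. Violating.
Others bid (5, 5, 5, 10): truth gives 0; bid 10 gives 7 > 0. Violating.
Others bid (5, 5, 5, 21): truth gives -17; bid 21 gives -4 > -17. Violating.
Others bid (5, 5, 10, 5): truth gives 0; bid 10 gives 7 > 0. Violating.
Others bid (5, 5, 5, 17): truth gives 0; no alternative beats it.
Others bid (5, 5, 10, 17): truth gives 0; no alternative beats it.
(Checking all 256 profiles: 224 have a profitable deviation, 32 do not.)

224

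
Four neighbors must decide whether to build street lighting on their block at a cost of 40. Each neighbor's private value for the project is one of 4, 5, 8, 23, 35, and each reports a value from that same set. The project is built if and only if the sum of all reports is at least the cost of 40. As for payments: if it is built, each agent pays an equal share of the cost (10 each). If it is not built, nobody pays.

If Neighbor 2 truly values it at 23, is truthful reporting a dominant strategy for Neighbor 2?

No

Consider the case where Neighbor 1 reports 4, Neighbor 3 reports 4 and Neighbor 4 reports 4.
Truthful report 23: project not built, utility 0.
Report 35 instead: project built, pays 10, utility 23 - 10 = 13.
Since 13 > 0, reporting 35 is strictly better here, so truthful reporting is not dominant.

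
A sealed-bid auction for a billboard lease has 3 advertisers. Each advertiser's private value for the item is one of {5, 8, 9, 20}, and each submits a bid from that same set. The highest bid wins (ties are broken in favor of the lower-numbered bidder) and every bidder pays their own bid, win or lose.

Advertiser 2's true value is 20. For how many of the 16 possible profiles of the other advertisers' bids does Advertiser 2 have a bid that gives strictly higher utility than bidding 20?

10

Others bid (5, 5): truth gives 0; bid 8 gives 12 > 0. Violating.
Others bid (5, 8): truth gives 0; bid 8 gives 12 > 0. Violating.
Others bid (5, 9): truth gives 0; bid 9 gives 11 > 0. Violating.
Others bid (8, 5): truth gives 0; bid 9 gives 11 > 0. Violating.
Others bid (5, 20): truth gives 0; no alternative beats it.
Others bid (8, 20): truth gives 0; no alternative beats it.
(Checking all 16 profiles: 10 have a profitable deviation, 6 do not.)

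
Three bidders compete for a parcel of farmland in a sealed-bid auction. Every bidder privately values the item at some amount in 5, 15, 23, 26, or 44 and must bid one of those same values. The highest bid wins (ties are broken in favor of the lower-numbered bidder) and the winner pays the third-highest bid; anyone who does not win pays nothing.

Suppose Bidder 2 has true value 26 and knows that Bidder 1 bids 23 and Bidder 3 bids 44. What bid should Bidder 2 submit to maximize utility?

44

Bid 5: loses, pays 0, utility 0.
Bid 15: loses, pays 0, utility 0.
Bid 23: loses, pays 0, utility 0.
Bid 26: loses, pays 0, utility 0.
Bid 44: wins, pays 23, utility 26 - 23 = 3.
The best choice is 44 with utility 3.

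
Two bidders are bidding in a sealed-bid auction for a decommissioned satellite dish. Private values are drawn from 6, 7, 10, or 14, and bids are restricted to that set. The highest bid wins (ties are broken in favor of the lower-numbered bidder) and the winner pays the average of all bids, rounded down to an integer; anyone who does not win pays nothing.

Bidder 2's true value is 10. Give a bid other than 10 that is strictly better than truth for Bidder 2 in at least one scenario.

Suppose Bidder 1 bids 6.
Bid 10: wins, pays 8, utility 10 - 8 = 2.
Bid 7: wins, pays 6, utility 10 - 6 = 4.
So bidding 7 beats truth here (4 > 2).

7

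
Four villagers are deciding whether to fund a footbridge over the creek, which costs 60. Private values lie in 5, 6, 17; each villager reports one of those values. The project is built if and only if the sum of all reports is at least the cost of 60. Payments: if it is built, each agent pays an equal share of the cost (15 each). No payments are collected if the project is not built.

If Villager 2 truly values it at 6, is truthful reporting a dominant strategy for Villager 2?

Yes

Check each profile of the others' reports and compare truth against every alternative report.
Others report (5, 5, 5): truth gives 0, best alternative gives 0.
Others report (5, 5, 6): truth gives 0, best alternative gives 0.
Others report (5, 5, 17): truth gives 0, best alternative gives 0.
Others report (5, 6, 5): truth gives 0, best alternative gives 0.
Others report (5, 6, 6): truth gives 0, best alternative gives 0.
Others report (5, 6, 17): truth gives 0, best alternative gives 0.
(Remaining 21 profiles checked similarly; truth is weakly best in each.)
In every case the truthful report is at least as good as any alternative, so it is a dominant strategy.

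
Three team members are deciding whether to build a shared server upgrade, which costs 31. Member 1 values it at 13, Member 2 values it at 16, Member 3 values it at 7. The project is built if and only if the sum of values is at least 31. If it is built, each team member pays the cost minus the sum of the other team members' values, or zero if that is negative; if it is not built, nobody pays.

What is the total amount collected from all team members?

21

Total value 36 ≥ cost 31, so it is built.
Member 1: others sum to 23; max(0, 31 - 23) = 8.
Member 2: others sum to 20; max(0, 31 - 20) = 11.
Member 3: others sum to 29; max(0, 31 - 29) = 2.
Total collected = 8 + 11 + 2 = 21.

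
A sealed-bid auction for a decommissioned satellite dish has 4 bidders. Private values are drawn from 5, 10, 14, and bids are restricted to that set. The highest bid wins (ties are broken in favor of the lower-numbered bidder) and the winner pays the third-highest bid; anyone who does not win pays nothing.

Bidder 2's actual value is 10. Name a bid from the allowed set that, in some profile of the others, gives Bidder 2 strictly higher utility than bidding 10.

Suppose Bidder 1 bids 5, Bidder 3 bids 5 and Bidder 4 bids 14.
Bid 10: loses, pays 0, utility 0.
Bid 14: wins, pays 5, utility 10 - 5 = 5.
So bidding 14 beats truth here (5 > 0).

14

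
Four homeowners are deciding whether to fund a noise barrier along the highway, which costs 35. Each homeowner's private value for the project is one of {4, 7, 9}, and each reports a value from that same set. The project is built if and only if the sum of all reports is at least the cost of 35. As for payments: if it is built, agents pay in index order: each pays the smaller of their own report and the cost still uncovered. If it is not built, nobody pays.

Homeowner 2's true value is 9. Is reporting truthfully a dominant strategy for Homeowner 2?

Check each profile of the others' reports and compare truth against every alternative report.
Others report (4, 4, 4): truth gives 0, best alternative gives 0.
Others report (4, 4, 7): truth gives 0, best alternative gives 0.
Others report (4, 4, 9): truth gives 0, best alternative gives 0.
Others report (4, 7, 4): truth gives 0, best alternative gives 0.
Others report (4, 7, 7): truth gives 0, best alternative gives 0.
Others report (4, 7, 9): truth gives 0, best alternative gives 0.
(Remaining 21 profiles checked similarly; truth is weakly best in each.)
In every case the truthful report is at least as good as any alternative, so it is a dominant strategy.

Yes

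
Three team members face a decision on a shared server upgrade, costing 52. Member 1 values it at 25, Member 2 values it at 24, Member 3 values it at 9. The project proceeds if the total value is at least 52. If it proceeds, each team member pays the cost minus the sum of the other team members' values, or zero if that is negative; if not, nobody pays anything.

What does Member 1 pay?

19

Total value 58 ≥ cost 52, so the project is built.
The other team members' values sum to 33.
Cost minus that sum is 52 - 33 = 19.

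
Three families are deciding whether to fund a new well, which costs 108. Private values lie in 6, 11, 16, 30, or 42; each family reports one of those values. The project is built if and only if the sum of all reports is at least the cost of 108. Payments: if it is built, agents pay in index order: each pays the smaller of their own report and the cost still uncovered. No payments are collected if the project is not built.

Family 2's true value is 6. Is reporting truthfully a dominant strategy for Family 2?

Check each profile of the others' reports and compare truth against every alternative report.
Others report (6, 6): truth gives 0, best alternative gives 0.
Others report (6, 11): truth gives 0, best alternative gives 0.
Others report (6, 16): truth gives 0, best alternative gives 0.
Others report (6, 30): truth gives 0, best alternative gives 0.
Others report (6, 42): truth gives 0, best alternative gives 0.
Others report (11, 6): truth gives 0, best alternative gives 0.
(Remaining 19 profiles checked similarly; truth is weakly best in each.)
In every case the truthful report is at least as good as any alternative, so it is a dominant strategy.

Yes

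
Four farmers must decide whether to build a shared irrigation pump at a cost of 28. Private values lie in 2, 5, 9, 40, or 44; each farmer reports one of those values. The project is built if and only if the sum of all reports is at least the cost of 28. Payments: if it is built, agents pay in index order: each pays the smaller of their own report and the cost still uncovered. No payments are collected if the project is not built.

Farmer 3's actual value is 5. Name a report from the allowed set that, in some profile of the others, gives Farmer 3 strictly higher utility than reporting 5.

Suppose Farmer 1 reports 2, Farmer 2 reports 2 and Farmer 4 reports 40.
Report 5: project built, pays 5, utility 5 - 5 = 0.
Report 2: project built, pays 2, utility 5 - 2 = 3.
So reporting 2 beats truth here (3 > 0).

2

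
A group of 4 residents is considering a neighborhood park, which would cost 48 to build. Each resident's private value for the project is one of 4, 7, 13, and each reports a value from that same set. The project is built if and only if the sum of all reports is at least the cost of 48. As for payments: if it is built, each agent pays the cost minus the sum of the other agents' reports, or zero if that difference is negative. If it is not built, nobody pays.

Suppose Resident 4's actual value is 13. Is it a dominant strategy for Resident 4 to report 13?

Check each profile of the others' reports and compare truth against every alternative report.
Others report (13, 13, 13): truth gives 4, best alternative gives 0.
Others report (4, 4, 4): truth gives 0, best alternative gives 0.
Others report (4, 4, 7): truth gives 0, best alternative gives 0.
Others report (4, 4, 13): truth gives 0, best alternative gives 0.
Others report (4, 7, 4): truth gives 0, best alternative gives 0.
Others report (4, 7, 7): truth gives 0, best alternative gives 0.
(Remaining 21 profiles checked similarly; truth is weakly best in each.)
In every case the truthful report is at least as good as any alternative, so it is a dominant strategy.

Yes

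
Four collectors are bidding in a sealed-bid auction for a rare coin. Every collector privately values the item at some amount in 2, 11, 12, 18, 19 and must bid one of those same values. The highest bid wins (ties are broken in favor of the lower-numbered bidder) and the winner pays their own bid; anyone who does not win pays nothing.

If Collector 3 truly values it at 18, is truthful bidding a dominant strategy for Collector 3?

No

Consider the case where Collector 1 bids 2, Collector 2 bids 2 and Collector 4 bids 2.
Truthful bid 18: wins, pays 18, utility 18 - 18 = 0.
Bid 11 instead: wins, pays 11, utility 18 - 11 = 7.
Since 7 > 0, bidding 11 is strictly better here, so truthful bidding is not dominant.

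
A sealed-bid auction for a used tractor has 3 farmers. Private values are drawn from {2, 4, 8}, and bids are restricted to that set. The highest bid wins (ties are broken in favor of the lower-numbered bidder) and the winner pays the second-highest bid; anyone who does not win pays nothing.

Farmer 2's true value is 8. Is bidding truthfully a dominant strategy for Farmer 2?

Check each profile of the others' bids and compare truth against every alternative bid.
Others bid (4, 2): truth gives 4, best alternative gives 0.
Others bid (4, 4): truth gives 4, best alternative gives 0.
Others bid (2, 2): truth gives 6, best alternative gives 6.
Others bid (2, 4): truth gives 4, best alternative gives 4.
Others bid (2, 8): truth gives 0, best alternative gives 0.
Others bid (4, 8): truth gives 0, best alternative gives 0.
(Remaining 3 profiles checked similarly; truth is weakly best in each.)
In every case the truthful bid is at least as good as any alternative, so it is a dominant strategy.

Yes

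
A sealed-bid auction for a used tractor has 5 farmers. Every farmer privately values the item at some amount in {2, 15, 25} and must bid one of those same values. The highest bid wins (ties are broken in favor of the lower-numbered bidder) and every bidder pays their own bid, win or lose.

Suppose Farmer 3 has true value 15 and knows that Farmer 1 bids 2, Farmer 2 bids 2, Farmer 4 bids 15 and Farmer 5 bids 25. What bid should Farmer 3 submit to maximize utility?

2

Bid 2: loses but pays 2, utility -2.
Bid 15: loses but pays 15, utility -15.
Bid 25: wins, pays 25, utility 15 - 25 = -10.
The best choice is 2 with utility -2.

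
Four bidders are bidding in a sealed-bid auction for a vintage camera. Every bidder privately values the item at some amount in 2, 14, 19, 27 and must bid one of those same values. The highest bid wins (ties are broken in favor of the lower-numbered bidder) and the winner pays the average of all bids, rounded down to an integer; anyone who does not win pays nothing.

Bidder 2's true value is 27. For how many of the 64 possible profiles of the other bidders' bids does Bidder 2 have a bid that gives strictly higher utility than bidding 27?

18

Others bid (2, 2, 2): truth gives 19; bid 14 gives 22 > 19. Violating.
Others bid (2, 2, 14): truth gives 16; bid 14 gives 19 > 16. Violating.
Others bid (2, 2, 19): truth gives 15; bid 19 gives 17 > 15. Violating.
Others bid (2, 14, 2): truth gives 16; bid 14 gives 19 > 16. Violating.
Others bid (2, 2, 27): truth gives 13; no alternative beats it.
Others bid (2, 14, 27): truth gives 10; no alternative beats it.
(Checking all 64 profiles: 18 have a profitable deviation, 46 do not.)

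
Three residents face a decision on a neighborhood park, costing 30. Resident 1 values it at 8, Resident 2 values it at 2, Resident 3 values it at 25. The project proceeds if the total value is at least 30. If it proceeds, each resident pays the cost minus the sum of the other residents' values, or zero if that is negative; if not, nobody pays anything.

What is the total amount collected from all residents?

Total value 35 ≥ cost 30, so it is built.
Resident 1: others sum to 27; max(0, 30 - 27) = 3.
Resident 2: others sum to 33; max(0, 30 - 33) = 0.
Resident 3: others sum to 10; max(0, 30 - 10) = 20.
Total collected = 3 + 0 + 20 = 23.

23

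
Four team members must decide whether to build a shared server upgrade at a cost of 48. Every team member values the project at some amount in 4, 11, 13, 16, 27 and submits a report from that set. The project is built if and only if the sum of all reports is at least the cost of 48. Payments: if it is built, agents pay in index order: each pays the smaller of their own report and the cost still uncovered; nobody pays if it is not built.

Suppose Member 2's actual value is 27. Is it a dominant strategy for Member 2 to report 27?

Consider the case where Member 1 reports 4, Member 3 reports 4 and Member 4 reports 27.
Truthful report 27: project built, pays 27, utility 27 - 27 = 0.
Report 13 instead: project built, pays 13, utility 27 - 13 = 14.
Since 14 > 0, reporting 13 is strictly better here, so truthful reporting is not dominant.

No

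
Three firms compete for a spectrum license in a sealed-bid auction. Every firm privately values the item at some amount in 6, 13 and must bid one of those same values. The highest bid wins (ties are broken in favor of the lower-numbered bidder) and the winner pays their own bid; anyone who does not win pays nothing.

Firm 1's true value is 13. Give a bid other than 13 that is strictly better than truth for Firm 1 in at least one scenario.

Suppose Firm 2 bids 6 and Firm 3 bids 6.
Bid 13: wins, pays 13, utility 13 - 13 = 0.
Bid 6: wins, pays 6, utility 13 - 6 = 7.
So bidding 6 beats truth here (7 > 0).

6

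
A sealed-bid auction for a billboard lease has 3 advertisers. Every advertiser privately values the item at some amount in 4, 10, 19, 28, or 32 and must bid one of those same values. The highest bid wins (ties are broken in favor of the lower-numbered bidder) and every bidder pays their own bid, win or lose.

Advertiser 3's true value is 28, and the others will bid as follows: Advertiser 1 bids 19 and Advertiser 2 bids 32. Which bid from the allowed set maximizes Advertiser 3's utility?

Bid 4: loses but pays 4, utility -4.
Bid 10: loses but pays 10, utility -10.
Bid 19: loses but pays 19, utility -19.
Bid 28: loses but pays 28, utility -28.
Bid 32: loses but pays 32, utility -32.
The best choice is 4 with utility -4.

4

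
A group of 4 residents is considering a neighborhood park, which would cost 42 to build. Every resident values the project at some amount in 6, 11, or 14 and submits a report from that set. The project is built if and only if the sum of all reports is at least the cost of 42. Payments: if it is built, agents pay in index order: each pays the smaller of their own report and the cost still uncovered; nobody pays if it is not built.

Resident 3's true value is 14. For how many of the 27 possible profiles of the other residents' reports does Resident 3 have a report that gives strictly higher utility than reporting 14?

17

Others report (6, 11, 14): truth gives 0; report 11 gives 3 > 0. Violating.
Others report (6, 14, 11): truth gives 0; report 11 gives 3 > 0. Violating.
Others report (6, 14, 14): truth gives 0; report 11 gives 3 > 0. Violating.
Others report (11, 6, 14): truth gives 0; report 11 gives 3 > 0. Violating.
Others report (6, 6, 6): truth gives 0; no alternative beats it.
Others report (6, 6, 11): truth gives 0; no alternative beats it.
(Checking all 27 profiles: 17 have a profitable deviation, 10 do not.)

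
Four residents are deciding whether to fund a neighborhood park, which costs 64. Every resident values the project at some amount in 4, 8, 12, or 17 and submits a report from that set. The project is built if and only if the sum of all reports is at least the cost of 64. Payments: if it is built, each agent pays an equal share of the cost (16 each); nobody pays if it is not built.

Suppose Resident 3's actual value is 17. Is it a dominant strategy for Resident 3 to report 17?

Check each profile of the others' reports and compare truth against every alternative report.
Others report (17, 17, 17): truth gives 1, best alternative gives 0.
Others report (4, 4, 4): truth gives 0, best alternative gives 0.
Others report (4, 4, 8): truth gives 0, best alternative gives 0.
Others report (4, 4, 12): truth gives 0, best alternative gives 0.
Others report (4, 4, 17): truth gives 0, best alternative gives 0.
Others report (4, 8, 4): truth gives 0, best alternative gives 0.
(Remaining 58 profiles checked similarly; truth is weakly best in each.)
In every case the truthful report is at least as good as any alternative, so it is a dominant strategy.

Yes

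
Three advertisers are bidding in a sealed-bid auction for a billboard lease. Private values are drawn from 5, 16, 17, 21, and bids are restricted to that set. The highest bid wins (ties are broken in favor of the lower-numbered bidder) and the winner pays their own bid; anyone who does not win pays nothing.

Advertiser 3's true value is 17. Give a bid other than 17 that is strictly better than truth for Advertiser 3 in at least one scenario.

Suppose Advertiser 1 bids 5 and Advertiser 2 bids 5.
Bid 17: wins, pays 17, utility 17 - 17 = 0.
Bid 16: wins, pays 16, utility 17 - 16 = 1.
So bidding 16 beats truth here (1 > 0).

16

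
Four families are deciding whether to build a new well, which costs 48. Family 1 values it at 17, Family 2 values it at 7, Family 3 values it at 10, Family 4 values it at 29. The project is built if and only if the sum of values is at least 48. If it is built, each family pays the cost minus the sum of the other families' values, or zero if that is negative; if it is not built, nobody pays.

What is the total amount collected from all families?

Total value 63 ≥ cost 48, so it is built.
Family 1: others sum to 46; max(0, 48 - 46) = 2.
Family 2: others sum to 56; max(0, 48 - 56) = 0.
Family 3: others sum to 53; max(0, 48 - 53) = 0.
Family 4: others sum to 34; max(0, 48 - 34) = 14.
Total collected = 2 + 0 + 0 + 14 = 16.

16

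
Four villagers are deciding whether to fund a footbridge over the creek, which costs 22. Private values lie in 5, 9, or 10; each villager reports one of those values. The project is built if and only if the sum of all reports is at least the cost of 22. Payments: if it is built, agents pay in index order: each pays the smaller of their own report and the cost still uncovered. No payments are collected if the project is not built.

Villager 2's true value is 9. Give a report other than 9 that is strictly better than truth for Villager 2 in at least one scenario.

5

Suppose Villager 1 reports 5, Villager 3 reports 5 and Villager 4 reports 9.
Report 9: project built, pays 9, utility 9 - 9 = 0.
Report 5: project built, pays 5, utility 9 - 5 = 4.
So reporting 5 beats truth here (4 > 0).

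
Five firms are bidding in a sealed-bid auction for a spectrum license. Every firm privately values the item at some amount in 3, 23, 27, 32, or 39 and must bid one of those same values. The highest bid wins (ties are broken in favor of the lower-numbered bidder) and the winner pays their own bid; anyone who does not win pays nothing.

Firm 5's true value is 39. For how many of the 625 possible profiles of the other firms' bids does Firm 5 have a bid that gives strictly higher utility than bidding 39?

Others bid (3, 3, 3, 3): truth gives 0; bid 23 gives 16 > 0. Violating.
Others bid (3, 3, 3, 23): truth gives 0; bid 27 gives 12 > 0. Violating.
Others bid (3, 3, 3, 27): truth gives 0; bid 32 gives 7 > 0. Violating.
Others bid (3, 3, 23, 3): truth gives 0; bid 27 gives 12 > 0. Violating.
Others bid (3, 3, 3, 32): truth gives 0; no alternative beats it.
Others bid (3, 3, 3, 39): truth gives 0; no alternative beats it.
(Checking all 625 profiles: 81 have a profitable deviation, 544 do not.)

81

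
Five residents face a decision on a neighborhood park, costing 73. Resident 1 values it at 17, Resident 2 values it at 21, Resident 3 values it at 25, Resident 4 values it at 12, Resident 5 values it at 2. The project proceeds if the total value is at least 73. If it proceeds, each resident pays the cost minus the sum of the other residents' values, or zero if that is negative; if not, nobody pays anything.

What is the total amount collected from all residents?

59

Total value 77 ≥ cost 73, so it is built.
Resident 1: others sum to 60; max(0, 73 - 60) = 13.
Resident 2: others sum to 56; max(0, 73 - 56) = 17.
Resident 3: others sum to 52; max(0, 73 - 52) = 21.
Resident 4: others sum to 65; max(0, 73 - 65) = 8.
Resident 5: others sum to 75; max(0, 73 - 75) = 0.
Total collected = 13 + 17 + 21 + 8 + 0 = 59.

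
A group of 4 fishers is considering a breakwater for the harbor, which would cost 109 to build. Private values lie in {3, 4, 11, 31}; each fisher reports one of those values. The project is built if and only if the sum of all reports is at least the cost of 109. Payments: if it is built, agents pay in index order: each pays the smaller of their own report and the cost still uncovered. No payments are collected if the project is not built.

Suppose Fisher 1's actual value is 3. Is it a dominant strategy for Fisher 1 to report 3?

Check each profile of the others' reports and compare truth against every alternative report.
Others report (3, 3, 3): truth gives 0, best alternative gives 0.
Others report (3, 3, 4): truth gives 0, best alternative gives 0.
Others report (3, 3, 11): truth gives 0, best alternative gives 0.
Others report (3, 3, 31): truth gives 0, best alternative gives 0.
Others report (3, 4, 3): truth gives 0, best alternative gives 0.
Others report (3, 4, 4): truth gives 0, best alternative gives 0.
(Remaining 58 profiles checked similarly; truth is weakly best in each.)
In every case the truthful report is at least as good as any alternative, so it is a dominant strategy.

Yes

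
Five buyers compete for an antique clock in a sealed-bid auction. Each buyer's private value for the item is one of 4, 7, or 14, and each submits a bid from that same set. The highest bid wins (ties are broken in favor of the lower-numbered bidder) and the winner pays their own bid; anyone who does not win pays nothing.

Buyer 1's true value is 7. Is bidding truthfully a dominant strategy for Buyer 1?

No

Consider the case where Buyer 2 bids 4, Buyer 3 bids 4, Buyer 4 bids 4 and Buyer 5 bids 4.
Truthful bid 7: wins, pays 7, utility 7 - 7 = 0.
Bid 4 instead: wins, pays 4, utility 7 - 4 = 3.
Since 3 > 0, bidding 4 is strictly better here, so truthful bidding is not dominant.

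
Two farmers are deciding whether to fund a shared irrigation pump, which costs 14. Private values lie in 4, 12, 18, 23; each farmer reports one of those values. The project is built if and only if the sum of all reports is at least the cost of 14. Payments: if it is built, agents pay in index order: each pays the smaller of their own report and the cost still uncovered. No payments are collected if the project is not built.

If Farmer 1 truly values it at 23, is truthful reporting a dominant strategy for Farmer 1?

Consider the case where Farmer 2 reports 4.
Truthful report 23: project built, pays 14, utility 23 - 14 = 9.
Report 12 instead: project built, pays 12, utility 23 - 12 = 11.
Since 11 > 9, reporting 12 is strictly better here, so truthful reporting is not dominant.

No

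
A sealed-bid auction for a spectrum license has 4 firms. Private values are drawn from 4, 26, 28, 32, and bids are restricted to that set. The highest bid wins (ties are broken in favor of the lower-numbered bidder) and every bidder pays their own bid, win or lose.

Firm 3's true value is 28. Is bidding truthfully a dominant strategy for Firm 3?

Consider the case where Firm 1 bids 4, Firm 2 bids 4 and Firm 4 bids 4.
Truthful bid 28: wins, pays 28, utility 28 - 28 = 0.
Bid 26 instead: wins, pays 26, utility 28 - 26 = 2.
Since 2 > 0, bidding 26 is strictly better here, so truthful bidding is not dominant.

No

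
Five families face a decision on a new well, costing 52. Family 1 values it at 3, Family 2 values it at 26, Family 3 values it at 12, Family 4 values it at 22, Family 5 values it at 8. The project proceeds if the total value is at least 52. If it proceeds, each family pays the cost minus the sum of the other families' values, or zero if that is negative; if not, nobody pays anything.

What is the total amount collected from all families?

10

Total value 71 ≥ cost 52, so it is built.
Family 1: others sum to 68; max(0, 52 - 68) = 0.
Family 2: others sum to 45; max(0, 52 - 45) = 7.
Family 3: others sum to 59; max(0, 52 - 59) = 0.
Family 4: others sum to 49; max(0, 52 - 49) = 3.
Family 5: others sum to 63; max(0, 52 - 63) = 0.
Total collected = 0 + 7 + 0 + 3 + 0 = 10.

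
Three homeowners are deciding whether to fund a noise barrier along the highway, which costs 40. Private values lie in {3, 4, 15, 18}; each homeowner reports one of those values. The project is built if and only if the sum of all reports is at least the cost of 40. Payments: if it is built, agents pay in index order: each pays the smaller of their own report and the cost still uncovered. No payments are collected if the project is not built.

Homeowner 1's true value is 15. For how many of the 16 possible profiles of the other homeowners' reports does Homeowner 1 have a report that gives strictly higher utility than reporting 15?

Others report (18, 18): truth gives 0; report 4 gives 11 > 0. Violating.
Others report (3, 3): truth gives 0; no alternative beats it.
Others report (3, 4): truth gives 0; no alternative beats it.
(Checking all 16 profiles: 1 has a profitable deviation, 15 do not.)

1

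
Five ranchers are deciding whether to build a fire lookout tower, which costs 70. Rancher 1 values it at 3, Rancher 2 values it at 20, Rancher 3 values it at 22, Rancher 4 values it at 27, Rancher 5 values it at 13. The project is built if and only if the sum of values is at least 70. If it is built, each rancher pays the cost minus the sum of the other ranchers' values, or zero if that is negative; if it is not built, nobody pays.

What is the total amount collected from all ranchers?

Total value 85 ≥ cost 70, so it is built.
Rancher 1: others sum to 82; max(0, 70 - 82) = 0.
Rancher 2: others sum to 65; max(0, 70 - 65) = 5.
Rancher 3: others sum to 63; max(0, 70 - 63) = 7.
Rancher 4: others sum to 58; max(0, 70 - 58) = 12.
Rancher 5: others sum to 72; max(0, 70 - 72) = 0.
Total collected = 0 + 5 + 7 + 12 + 0 = 24.

24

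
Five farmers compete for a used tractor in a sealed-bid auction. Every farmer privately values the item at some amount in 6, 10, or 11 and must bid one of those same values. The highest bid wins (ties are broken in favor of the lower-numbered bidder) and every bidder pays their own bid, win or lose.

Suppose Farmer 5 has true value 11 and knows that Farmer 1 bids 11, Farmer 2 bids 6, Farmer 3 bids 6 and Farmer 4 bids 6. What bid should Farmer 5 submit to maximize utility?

6

Bid 6: loses but pays 6, utility -6.
Bid 10: loses but pays 10, utility -10.
Bid 11: loses but pays 11, utility -11.
The best choice is 6 with utility -6.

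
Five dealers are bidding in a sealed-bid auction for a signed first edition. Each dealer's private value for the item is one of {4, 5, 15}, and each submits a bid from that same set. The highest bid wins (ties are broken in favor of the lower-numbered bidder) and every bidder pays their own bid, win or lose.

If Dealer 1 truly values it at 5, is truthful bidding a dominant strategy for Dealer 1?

No

Consider the case where Dealer 2 bids 4, Dealer 3 bids 4, Dealer 4 bids 4 and Dealer 5 bids 4.
Truthful bid 5: wins, pays 5, utility 5 - 5 = 0.
Bid 4 instead: wins, pays 4, utility 5 - 4 = 1.
Since 1 > 0, bidding 4 is strictly better here, so truthful bidding is not dominant.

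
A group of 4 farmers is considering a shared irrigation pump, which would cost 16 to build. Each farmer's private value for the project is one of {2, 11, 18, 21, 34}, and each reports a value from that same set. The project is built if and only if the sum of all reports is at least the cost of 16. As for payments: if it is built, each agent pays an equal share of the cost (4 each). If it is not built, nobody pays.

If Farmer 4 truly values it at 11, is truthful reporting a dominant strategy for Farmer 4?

Yes

Check each profile of the others' reports and compare truth against every alternative report.
Others report (2, 2, 2): truth gives 7, best alternative gives 7.
Others report (2, 2, 11): truth gives 7, best alternative gives 7.
Others report (2, 2, 18): truth gives 7, best alternative gives 7.
Others report (2, 2, 21): truth gives 7, best alternative gives 7.
Others report (2, 2, 34): truth gives 7, best alternative gives 7.
Others report (2, 11, 2): truth gives 7, best alternative gives 7.
(Remaining 119 profiles checked similarly; truth is weakly best in each.)
In every case the truthful report is at least as good as any alternative, so it is a dominant strategy.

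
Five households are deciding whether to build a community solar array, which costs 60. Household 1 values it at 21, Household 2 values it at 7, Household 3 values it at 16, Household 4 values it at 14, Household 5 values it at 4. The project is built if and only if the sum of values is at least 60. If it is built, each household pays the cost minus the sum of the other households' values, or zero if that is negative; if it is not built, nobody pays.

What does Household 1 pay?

19

Total value 62 ≥ cost 60, so the project is built.
The other households' values sum to 41.
Cost minus that sum is 60 - 41 = 19.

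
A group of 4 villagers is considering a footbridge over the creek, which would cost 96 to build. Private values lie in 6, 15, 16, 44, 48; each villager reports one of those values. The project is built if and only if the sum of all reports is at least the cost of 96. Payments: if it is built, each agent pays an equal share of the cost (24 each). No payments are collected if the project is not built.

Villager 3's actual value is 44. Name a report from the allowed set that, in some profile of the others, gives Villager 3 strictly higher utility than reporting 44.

48

Suppose Villager 1 reports 16, Villager 2 reports 16 and Villager 4 reports 16.
Report 44: project not built, utility 0.
Report 48: project built, pays 24, utility 44 - 24 = 20.
So reporting 48 beats truth here (20 > 0).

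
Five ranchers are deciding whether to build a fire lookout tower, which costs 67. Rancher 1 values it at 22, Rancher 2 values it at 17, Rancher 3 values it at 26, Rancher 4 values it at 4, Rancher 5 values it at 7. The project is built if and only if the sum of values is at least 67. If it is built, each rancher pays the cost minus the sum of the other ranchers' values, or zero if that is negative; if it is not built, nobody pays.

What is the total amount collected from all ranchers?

38

Total value 76 ≥ cost 67, so it is built.
Rancher 1: others sum to 54; max(0, 67 - 54) = 13.
Rancher 2: others sum to 59; max(0, 67 - 59) = 8.
Rancher 3: others sum to 50; max(0, 67 - 50) = 17.
Rancher 4: others sum to 72; max(0, 67 - 72) = 0.
Rancher 5: others sum to 69; max(0, 67 - 69) = 0.
Total collected = 13 + 8 + 17 + 0 + 0 = 38.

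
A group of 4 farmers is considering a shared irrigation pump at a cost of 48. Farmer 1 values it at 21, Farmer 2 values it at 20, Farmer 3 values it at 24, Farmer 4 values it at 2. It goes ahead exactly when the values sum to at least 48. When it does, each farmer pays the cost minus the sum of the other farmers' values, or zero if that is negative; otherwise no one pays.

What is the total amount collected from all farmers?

Total value 67 ≥ cost 48, so it is built.
Farmer 1: others sum to 46; max(0, 48 - 46) = 2.
Farmer 2: others sum to 47; max(0, 48 - 47) = 1.
Farmer 3: others sum to 43; max(0, 48 - 43) = 5.
Farmer 4: others sum to 65; max(0, 48 - 65) = 0.
Total collected = 2 + 1 + 5 + 0 = 8.

8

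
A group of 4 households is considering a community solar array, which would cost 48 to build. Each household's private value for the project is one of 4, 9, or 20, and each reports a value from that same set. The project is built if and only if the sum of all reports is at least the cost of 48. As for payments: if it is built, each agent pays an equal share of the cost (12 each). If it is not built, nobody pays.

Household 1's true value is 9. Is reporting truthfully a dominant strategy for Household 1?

Check each profile of the others' reports and compare truth against every alternative report.
Others report (4, 20, 20): truth gives -3, best alternative gives -3.
Others report (9, 20, 20): truth gives -3, best alternative gives -3.
Others report (20, 4, 20): truth gives -3, best alternative gives -3.
Others report (20, 9, 20): truth gives -3, best alternative gives -3.
Others report (20, 20, 4): truth gives -3, best alternative gives -3.
Others report (20, 20, 9): truth gives -3, best alternative gives -3.
(Remaining 21 profiles checked similarly; truth is weakly best in each.)
In every case the truthful report is at least as good as any alternative, so it is a dominant strategy.

Yes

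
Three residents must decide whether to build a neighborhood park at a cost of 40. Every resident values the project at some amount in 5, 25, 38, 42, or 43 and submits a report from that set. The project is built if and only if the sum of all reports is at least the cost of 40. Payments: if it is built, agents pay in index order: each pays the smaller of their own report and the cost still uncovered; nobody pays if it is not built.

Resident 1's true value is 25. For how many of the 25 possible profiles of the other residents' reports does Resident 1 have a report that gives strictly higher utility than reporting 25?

Others report (5, 38): truth gives 0; report 5 gives 20 > 0. Violating.
Others report (5, 42): truth gives 0; report 5 gives 20 > 0. Violating.
Others report (5, 43): truth gives 0; report 5 gives 20 > 0. Violating.
Others report (25, 25): truth gives 0; report 5 gives 20 > 0. Violating.
Others report (5, 5): truth gives 0; no alternative beats it.
Others report (5, 25): truth gives 0; no alternative beats it.
(Checking all 25 profiles: 22 have a profitable deviation, 3 do not.)

22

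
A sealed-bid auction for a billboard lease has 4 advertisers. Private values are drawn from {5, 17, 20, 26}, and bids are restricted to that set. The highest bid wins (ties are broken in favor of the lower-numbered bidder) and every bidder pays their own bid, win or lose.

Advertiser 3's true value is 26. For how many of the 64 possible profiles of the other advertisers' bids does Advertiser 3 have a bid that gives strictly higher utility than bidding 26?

40

Others bid (5, 5, 5): truth gives 0; bid 17 gives 9 > 0. Violating.
Others bid (5, 5, 17): truth gives 0; bid 17 gives 9 > 0. Violating.
Others bid (5, 5, 20): truth gives 0; bid 20 gives 6 > 0. Violating.
Others bid (5, 17, 5): truth gives 0; bid 20 gives 6 > 0. Violating.
Others bid (5, 5, 26): truth gives 0; no alternative beats it.
Others bid (5, 17, 26): truth gives 0; no alternative beats it.
(Checking all 64 profiles: 40 have a profitable deviation, 24 do not.)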